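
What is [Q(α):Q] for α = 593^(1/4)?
[Q(α):Q] = 4

α is a root of x^4 - 593. By Eisenstein's criterion at the prime p = 593 (which divides the constant term 593 but p^2 = 351649 does not, since 593 is squarefree), x^4 - 593 is irreducible over Q. Hence [Q(α):Q] = 4.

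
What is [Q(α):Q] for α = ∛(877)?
[Q(α):Q] = 3

The minimal polynomial of α is x^3 - 877, irreducible over Q since 877 is not a perfect cube (so x^3 - 877 has no rational root). Hence [Q(α):Q] = deg(m_α) = 3.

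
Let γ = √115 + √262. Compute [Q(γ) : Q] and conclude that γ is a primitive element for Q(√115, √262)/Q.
[Q(γ) : Q] = 4 (equivalently, Q(γ) = Q(√115, √262))

Obviously Q(γ) ⊆ Q(√115, √262), and [Q(√115, √262):Q] = 4 (since 115, 262 are distinct squarefree integers > 1 with 30130 not a perfect square). To show equality we compute the minimal polynomial of γ. From γ = √115 + √262: γ^2 = 115 + 2√(30130) + 262 = 377 + 2√(30130), so γ^2 - 377 = 2√(30130); squaring, (γ^2 - 377)^2 = 4·30130, i.e. γ^4 - 754γ^2 + 142129 - 120520 = 0, i.e. γ^4 - 754γ^2 + 21609 = 0. So γ is a root of x^4 - 754x^2 + 21609. This polynomial is irreducible over Q: it has no rational root (each ±√115 ± √262 is irrational), and any factorization into two quadratics over Q would force √(30130) ∈ Q (pairing opposite roots) or √115, √262 ∈ Q (other pairings), all impossible. Hence [Q(γ):Q] = 4 = [Q(√115, √262):Q], so Q(γ) = Q(√115, √262).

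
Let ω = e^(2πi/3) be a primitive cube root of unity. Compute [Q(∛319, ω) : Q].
[Q(∛319, ω) : Q] = 6

[Q(∛319):Q] = 3 (min poly x^3 - 319, irreducible since 319 is not a perfect cube). [Q(ω):Q] = 2 (min poly x^2 + x + 1). Since Q(∛319) ⊂ R and ω ∉ R, we have ω ∉ Q(∛319), so x^2 + x + 1 remains irreducible over Q(∛319) and [Q(∛319, ω) : Q(∛319)] = 2. By the tower law, [Q(∛319, ω) : Q] = 3 · 2 = 6. (In fact Q(∛319, ω) is the splitting field of x^3 - 319 over Q.)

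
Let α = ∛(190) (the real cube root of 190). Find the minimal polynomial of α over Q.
m_α(x) = x^3 - 190

α satisfies α^3 = 190, so x^3 - 190 annihilates α. By the rational root test, a rational root p/q (in lowest terms) of x^3 - 190 would satisfy p^3 = 190 q^3, forcing q = 1 and p^3 = 190; but 190 is not a perfect cube, contradiction. A monic cubic over Q with no rational root is irreducible (any nontrivial factorization would include a linear factor). Hence x^3 - 190 is the minimal polynomial of α, and in particular [Q(α):Q] = 3.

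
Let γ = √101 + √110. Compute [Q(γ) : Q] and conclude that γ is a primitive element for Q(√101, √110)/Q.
[Q(γ) : Q] = 4 (equivalently, Q(γ) = Q(√101, √110))

Obviously Q(γ) ⊆ Q(√101, √110), and [Q(√101, √110):Q] = 4 (since 101, 110 are distinct squarefree integers > 1 with 11110 not a perfect square). To show equality we compute the minimal polynomial of γ. From γ = √101 + √110: γ^2 = 101 + 2√(11110) + 110 = 211 + 2√(11110), so γ^2 - 211 = 2√(11110); squaring, (γ^2 - 211)^2 = 4·11110, i.e. γ^4 - 422γ^2 + 44521 - 44440 = 0, i.e. γ^4 - 422γ^2 + 81 = 0. So γ is a root of x^4 - 422x^2 + 81. This polynomial is irreducible over Q: it has no rational root (each ±√101 ± √110 is irrational), and any factorization into two quadratics over Q would force √(11110) ∈ Q (pairing opposite roots) or √101, √110 ∈ Q (other pairings), all impossible. Hence [Q(γ):Q] = 4 = [Q(√101, √110):Q], so Q(γ) = Q(√101, √110).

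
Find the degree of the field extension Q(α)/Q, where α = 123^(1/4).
[Q(α):Q] = 4

α is a root of x^4 - 123. By Eisenstein's criterion at the prime p = 3 (which divides the constant term 123 but p^2 = 9 does not, since 123 is squarefree), x^4 - 123 is irreducible over Q. Hence [Q(α):Q] = 4.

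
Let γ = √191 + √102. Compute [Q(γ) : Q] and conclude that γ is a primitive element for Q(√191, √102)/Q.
[Q(γ) : Q] = 4 (equivalently, Q(γ) = Q(√191, √102))

Obviously Q(γ) ⊆ Q(√191, √102), and [Q(√191, √102):Q] = 4 (since 191, 102 are distinct squarefree integers > 1 with 19482 not a perfect square). To show equality we compute the minimal polynomial of γ. From γ = √191 + √102: γ^2 = 191 + 2√(19482) + 102 = 293 + 2√(19482), so γ^2 - 293 = 2√(19482); squaring, (γ^2 - 293)^2 = 4·19482, i.e. γ^4 - 586γ^2 + 85849 - 77928 = 0, i.e. γ^4 - 586γ^2 + 7921 = 0. So γ is a root of x^4 - 586x^2 + 7921. This polynomial is irreducible over Q: it has no rational root (each ±√191 ± √102 is irrational), and any factorization into two quadratics over Q would force √(19482) ∈ Q (pairing opposite roots) or √191, √102 ∈ Q (other pairings), all impossible. Hence [Q(γ):Q] = 4 = [Q(√191, √102):Q], so Q(γ) = Q(√191, √102).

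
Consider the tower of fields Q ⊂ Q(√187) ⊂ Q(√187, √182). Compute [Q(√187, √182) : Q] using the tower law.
[Q(√187, √182) : Q] = 4

[Q(√187):Q] = 2 (min poly x^2 - 187, irreducible since 187 is squarefree > 1). For the top step, suppose √182 ∈ Q(√187), say √182 = c + d√187 with c, d ∈ Q. Squaring: 182 = c^2 + 187d^2 + 2cd√187. Since √187 ∉ Q this forces 2cd = 0. If d = 0 then √182 = c ∈ Q, contradicting 182 squarefree > 1. If c = 0 then 182 = 187d^2, so 187·182 = (187d)^2 is a perfect square in Q — but 187·182 = 34034 is not a perfect square (since 187 and 182 are distinct squarefree integers). Contradiction. Hence √182 ∉ Q(√187), so x^2 - 182 stays irreducible over Q(√187) and [Q(√187, √182) : Q(√187)] = 2. By the tower law, [Q(√187, √182) : Q] = 2 · 2 = 4.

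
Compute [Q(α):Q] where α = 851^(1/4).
[Q(α):Q] = 4

α is a root of x^4 - 851. By Eisenstein's criterion at the prime p = 23 (which divides the constant term 851 but p^2 = 529 does not, since 851 is squarefree), x^4 - 851 is irreducible over Q. Hence [Q(α):Q] = 4.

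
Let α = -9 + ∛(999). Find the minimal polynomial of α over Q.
m_α(x) = x^3 + 27x^2 + 243x - 270

Set β = α + 9 = ∛(999), so β^3 = 999. Then (α + 9)^3 - 999 = 0, i.e. α is a root of g(x) = (x + 9)^3 - 999 = x^3 + 27x^2 + 243x - 270. Since g(x) = h(x + 9) where h(x) = x^3 - 999, and h is irreducible over Q (because 999 is not a perfect cube, so h has no rational root, and a monic cubic with no rational root is irreducible), g is also irreducible (irreducibility is preserved under the substitution x → x + 9). Hence m_α(x) = x^3 + 27x^2 + 243x - 270.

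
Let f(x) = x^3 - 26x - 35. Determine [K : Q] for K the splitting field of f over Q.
[K : Q] = 6

By the rational root test, any rational root of the monic integer polynomial f(x) = x^3 - 26x - 35 must be an integer dividing the constant term -35, i.e. one of ±{1, 5, 7, 35}. Evaluating: f(1) = -60, f(-1) = -10, f(5) = -40, f(-5) = -30, f(7) = 126, f(-7) = -196, f(35) = 41930, f(-35) = -42000; none is 0, so f has no rational root and is therefore irreducible over Q (a cubic with no linear factor over a field is irreducible). For an irreducible cubic, the Galois group is A_3 or S_3 according as the discriminant disc(f) = -4a^3 - 27b^2 = -4·(-26)^3 - 27·(-35)^2 = 37229 is or is not a square in Q. Here disc(f) = 37229 is not a perfect square in Q, so the Galois group of f over Q is not contained in A_3 and must be all of S_3. The splitting field has degree |S_3| = 6 over Q, so [K : Q] = 6.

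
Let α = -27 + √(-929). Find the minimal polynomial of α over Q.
m_α(x) = x^2 + 54x + 1658

From α + 27 = √(-929), squaring gives (α + 27)^2 = -929, i.e. α^2 + 54α + 729 = -929, so α^2 + 54α + 1658 = 0. The discriminant of x^2 + 54x + 1658 is (54)^2 - 4·(1658) = 2916 - 6632 = -3716, and 4·(-929) is not a perfect square in Q since -929 is squarefree and ≠ 1. Hence x^2 + 54x + 1658 is irreducible over Q and is the minimal polynomial of α.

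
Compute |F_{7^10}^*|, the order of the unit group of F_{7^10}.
|F_{7^10}^*| = 282475248

F_{7^10} has 7^10 = 282475249 elements; its multiplicative group consists of all nonzero elements, so |F_{7^10}^*| = 282475249 - 1 = 282475248. (It is cyclic since any finite subgroup of the multiplicative group of a field is cyclic.)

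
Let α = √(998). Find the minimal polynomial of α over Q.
m_α(x) = x^2 - 998

α satisfies α^2 - 998 = 0, so x^2 - 998 annihilates α. Since d = 998 is squarefree and ≠ 1, it is not a perfect square in Q, so x^2 - 998 has no rational root and is therefore irreducible over Q (a degree-2 polynomial over a field is irreducible iff it has no root). Hence m_α(x) = x^2 - 998.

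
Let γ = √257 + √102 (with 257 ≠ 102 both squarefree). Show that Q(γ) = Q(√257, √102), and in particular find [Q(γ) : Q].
[Q(γ) : Q] = 4 (equivalently, Q(γ) = Q(√257, √102))

Obviously Q(γ) ⊆ Q(√257, √102), and [Q(√257, √102):Q] = 4 (since 257, 102 are distinct squarefree integers > 1 with 26214 not a perfect square). To show equality we compute the minimal polynomial of γ. From γ = √257 + √102: γ^2 = 257 + 2√(26214) + 102 = 359 + 2√(26214), so γ^2 - 359 = 2√(26214); squaring, (γ^2 - 359)^2 = 4·26214, i.e. γ^4 - 718γ^2 + 128881 - 104856 = 0, i.e. γ^4 - 718γ^2 + 24025 = 0. So γ is a root of x^4 - 718x^2 + 24025. This polynomial is irreducible over Q: it has no rational root (each ±√257 ± √102 is irrational), and any factorization into two quadratics over Q would force √(26214) ∈ Q (pairing opposite roots) or √257, √102 ∈ Q (other pairings), all impossible. Hence [Q(γ):Q] = 4 = [Q(√257, √102):Q], so Q(γ) = Q(√257, √102).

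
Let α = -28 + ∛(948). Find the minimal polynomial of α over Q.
m_α(x) = x^3 + 84x^2 + 2352x + 21004

Set β = α + 28 = ∛(948), so β^3 = 948. Then (α + 28)^3 - 948 = 0, i.e. α is a root of g(x) = (x + 28)^3 - 948 = x^3 + 84x^2 + 2352x + 21004. Since g(x) = h(x + 28) where h(x) = x^3 - 948, and h is irreducible over Q (because 948 is not a perfect cube, so h has no rational root, and a monic cubic with no rational root is irreducible), g is also irreducible (irreducibility is preserved under the substitution x → x + 28). Hence m_α(x) = x^3 + 84x^2 + 2352x + 21004.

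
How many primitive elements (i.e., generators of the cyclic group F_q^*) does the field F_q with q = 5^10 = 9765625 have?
There are φ(9765624) = 2912000 primitive elements

F_q^* is cyclic of order q - 1 = 9765624. A cyclic group of order m has exactly φ(m) generators. Here m = 9765624 = 2^3 · 3 · 11 · 71 · 521, so the number of primitive elements is φ(9765624) = 2912000.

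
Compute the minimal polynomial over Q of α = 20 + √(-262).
m_α(x) = x^2 - 40x + 662

From α - 20 = √(-262), squaring gives (α - 20)^2 = -262, i.e. α^2 - 40α + 400 = -262, so α^2 - 40α + 662 = 0. The discriminant of x^2 - 40x + 662 is (-40)^2 - 4·(662) = 1600 - 2648 = -1048, and 4·(-262) is not a perfect square in Q since -262 is squarefree and ≠ 1. Hence x^2 - 40x + 662 is irreducible over Q and is the minimal polynomial of α.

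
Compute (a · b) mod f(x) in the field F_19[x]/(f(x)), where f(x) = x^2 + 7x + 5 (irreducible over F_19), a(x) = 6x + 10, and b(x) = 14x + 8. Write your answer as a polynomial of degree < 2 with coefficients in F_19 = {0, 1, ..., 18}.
a · b ≡ 18x + 2 (mod f(x))

Multiply in F_19[x]: a(x)·b(x) = (6x + 10)·(14x + 8) = 8x^2 + 17x + 4. This has degree ≥ 2, so divide by f(x) over F_19: 8x^2 + 17x + 4 = (8)·(x^2 + 7x + 5) + (18x + 2). Hence a·b ≡ 18x + 2 (mod f). (F_19[x]/(f) is a field with 19^2 = 361 elements since f is irreducible of degree 2.)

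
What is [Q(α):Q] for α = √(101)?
[Q(α):Q] = 2

[Q(α):Q] equals the degree of the minimal polynomial of α. Here α^2 = 101 and x^2 - 101 is irreducible (d = 101 is squarefree, ≠ 1, hence not a square), so deg(m_α) = 2. Thus [Q(α):Q] = 2.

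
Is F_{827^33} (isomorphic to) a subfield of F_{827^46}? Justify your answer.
No: F_{827^33} is not a subfield of F_{827^46}

F_{p^m} embeds in F_{p^n} iff m | n. Here 33 ∤ 46 (since 46 = 1·33 + 13 with remainder 13 ≠ 0), so F_{827^33} is not a subfield of F_{827^46}. Equivalently: if it were, the tower law would give 33 = [F_{827^33}:F_827] dividing [F_{827^46}:F_827] = 46, contradiction.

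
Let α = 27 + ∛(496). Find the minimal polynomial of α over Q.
m_α(x) = x^3 - 81x^2 + 2187x - 20179

Set β = α - 27 = ∛(496), so β^3 = 496. Then (α - 27)^3 - 496 = 0, i.e. α is a root of g(x) = (x - 27)^3 - 496 = x^3 - 81x^2 + 2187x - 20179. Since g(x) = h(x - 27) where h(x) = x^3 - 496, and h is irreducible over Q (because 496 is not a perfect cube, so h has no rational root, and a monic cubic with no rational root is irreducible), g is also irreducible (irreducibility is preserved under the substitution x → x - 27). Hence m_α(x) = x^3 - 81x^2 + 2187x - 20179.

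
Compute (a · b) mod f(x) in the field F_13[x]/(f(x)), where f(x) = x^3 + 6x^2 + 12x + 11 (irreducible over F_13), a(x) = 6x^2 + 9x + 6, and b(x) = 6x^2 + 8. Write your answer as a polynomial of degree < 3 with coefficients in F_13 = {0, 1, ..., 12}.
a · b ≡ 8x + 10 (mod f(x))

Multiply in F_13[x]: a(x)·b(x) = (6x^2 + 9x + 6)·(6x^2 + 8) = 10x^4 + 2x^3 + 6x^2 + 7x + 9. This has degree ≥ 3, so divide by f(x) over F_13: 10x^4 + 2x^3 + 6x^2 + 7x + 9 = (10x + 7)·(x^3 + 6x^2 + 12x + 11) + (8x + 10). Hence a·b ≡ 8x + 10 (mod f). (F_13[x]/(f) is a field with 13^3 = 2197 elements since f is irreducible of degree 3.)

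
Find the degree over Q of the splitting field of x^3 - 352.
[K : Q] = 6

The roots of x^3 - 352 are ∛352, ω∛352, ω^2∛352 where ω = e^(2πi/3) is a primitive cube root of unity, so K = Q(∛352, ω). Now [Q(∛352):Q] = 3 (since 352 is not a perfect cube, x^3 - 352 is irreducible) and [Q(ω):Q] = 2. Both 2 and 3 divide [K:Q], and [K:Q] ≤ 3·2 = 6, so [K:Q] = 6. (Equivalently: Q(∛352) ⊂ R but ω ∉ R, so [K : Q(∛352)] = 2.)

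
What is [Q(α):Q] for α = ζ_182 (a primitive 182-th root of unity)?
[Q(α):Q] = 72

The minimal polynomial of ζ_182 over Q is the 182-th cyclotomic polynomial Φ_182(x), which is irreducible over Q and has degree φ(182) = 72. Hence [Q(α):Q] = φ(182) = 72.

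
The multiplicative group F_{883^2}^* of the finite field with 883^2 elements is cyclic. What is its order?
|F_{883^2}^*| = 779688

F_{883^2} has 883^2 = 779689 elements; its multiplicative group consists of all nonzero elements, so |F_{883^2}^*| = 779689 - 1 = 779688. (It is cyclic since any finite subgroup of the multiplicative group of a field is cyclic.)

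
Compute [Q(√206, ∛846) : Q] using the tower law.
[Q(√206, ∛846) : Q] = 6

Let L = Q(√206, ∛846). Since Q(√206) ⊂ L and [Q(√206):Q] = 2, the tower law gives 2 | [L:Q]. Likewise Q(∛846) ⊂ L with [Q(∛846):Q] = 3 (because 846 is not a perfect cube), so 3 | [L:Q]. As gcd(2,3) = 1, [L:Q] is divisible by 6. Conversely L is generated over Q by √206 and ∛846, so [L:Q] ≤ 2·3 = 6. Therefore [Q(√206, ∛846) : Q] = 6.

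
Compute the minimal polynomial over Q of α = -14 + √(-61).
m_α(x) = x^2 + 28x + 257

From α + 14 = √(-61), squaring gives (α + 14)^2 = -61, i.e. α^2 + 28α + 196 = -61, so α^2 + 28α + 257 = 0. The discriminant of x^2 + 28x + 257 is (28)^2 - 4·(257) = 784 - 1028 = -244, and 4·(-61) is not a perfect square in Q since -61 is squarefree and ≠ 1. Hence x^2 + 28x + 257 is irreducible over Q and is the minimal polynomial of α.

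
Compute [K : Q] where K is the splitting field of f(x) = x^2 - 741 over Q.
[K : Q] = 2

f(x) = x^2 - 741 factors as (x - √741)(x + √741). The splitting field is K = Q(√741). Since 741 is squarefree and > 1, it is not a perfect square, so x^2 - 741 is irreducible over Q and [Q(√741) : Q] = 2. Hence [K : Q] = 2.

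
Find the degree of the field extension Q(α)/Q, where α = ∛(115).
[Q(α):Q] = 3

The minimal polynomial of α is x^3 - 115, irreducible over Q since 115 is not a perfect cube (so x^3 - 115 has no rational root). Hence [Q(α):Q] = deg(m_α) = 3.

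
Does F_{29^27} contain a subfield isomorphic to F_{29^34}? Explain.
No: F_{29^34} is not a subfield of F_{29^27}

F_{p^m} embeds in F_{p^n} iff m | n. Here 34 ∤ 27 (since 27 = 0·34 + 27 with remainder 27 ≠ 0), so F_{29^34} is not a subfield of F_{29^27}. Equivalently: if it were, the tower law would give 34 = [F_{29^34}:F_29] dividing [F_{29^27}:F_29] = 27, contradiction.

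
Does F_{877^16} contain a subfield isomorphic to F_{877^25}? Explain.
No: F_{877^25} is not a subfield of F_{877^16}

F_{p^m} embeds in F_{p^n} iff m | n. Here 25 ∤ 16 (since 16 = 0·25 + 16 with remainder 16 ≠ 0), so F_{877^25} is not a subfield of F_{877^16}. Equivalently: if it were, the tower law would give 25 = [F_{877^25}:F_877] dividing [F_{877^16}:F_877] = 16, contradiction.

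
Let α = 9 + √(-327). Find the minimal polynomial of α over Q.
m_α(x) = x^2 - 18x + 408

From α - 9 = √(-327), squaring gives (α - 9)^2 = -327, i.e. α^2 - 18α + 81 = -327, so α^2 - 18α + 408 = 0. The discriminant of x^2 - 18x + 408 is (-18)^2 - 4·(408) = 324 - 1632 = -1308, and 4·(-327) is not a perfect square in Q since -327 is squarefree and ≠ 1. Hence x^2 - 18x + 408 is irreducible over Q and is the minimal polynomial of α.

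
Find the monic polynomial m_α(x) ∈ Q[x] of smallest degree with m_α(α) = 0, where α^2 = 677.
m_α(x) = x^2 - 677

α satisfies α^2 - 677 = 0, so x^2 - 677 annihilates α. Since d = 677 is squarefree and ≠ 1, it is not a perfect square in Q, so x^2 - 677 has no rational root and is therefore irreducible over Q (a degree-2 polynomial over a field is irreducible iff it has no root). Hence m_α(x) = x^2 - 677.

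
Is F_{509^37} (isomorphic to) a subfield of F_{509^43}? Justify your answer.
No: F_{509^37} is not a subfield of F_{509^43}

F_{p^m} embeds in F_{p^n} iff m | n. Here 37 ∤ 43 (since 43 = 1·37 + 6 with remainder 6 ≠ 0), so F_{509^37} is not a subfield of F_{509^43}. Equivalently: if it were, the tower law would give 37 = [F_{509^37}:F_509] dividing [F_{509^43}:F_509] = 43, contradiction.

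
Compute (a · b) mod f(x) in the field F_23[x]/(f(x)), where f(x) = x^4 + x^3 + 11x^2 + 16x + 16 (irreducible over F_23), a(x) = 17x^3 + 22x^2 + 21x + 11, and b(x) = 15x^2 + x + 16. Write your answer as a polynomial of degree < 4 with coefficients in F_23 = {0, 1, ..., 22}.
a · b ≡ 12x^3 + 16x + 15 (mod f(x))

Multiply in F_23[x]: a(x)·b(x) = (17x^3 + 22x^2 + 21x + 11)·(15x^2 + x + 16) = 2x^5 + 2x^4 + 11x^3 + 9x^2 + 2x + 15. This has degree ≥ 4, so divide by f(x) over F_23: 2x^5 + 2x^4 + 11x^3 + 9x^2 + 2x + 15 = (2x)·(x^4 + x^3 + 11x^2 + 16x + 16) + (12x^3 + 16x + 15). Hence a·b ≡ 12x^3 + 16x + 15 (mod f). (F_23[x]/(f) is a field with 23^4 = 279841 elements since f is irreducible of degree 4.)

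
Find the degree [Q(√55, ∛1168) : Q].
[Q(√55, ∛1168) : Q] = 6

Let L = Q(√55, ∛1168). Since Q(√55) ⊂ L and [Q(√55):Q] = 2, the tower law gives 2 | [L:Q]. Likewise Q(∛1168) ⊂ L with [Q(∛1168):Q] = 3 (because 1168 is not a perfect cube), so 3 | [L:Q]. As gcd(2,3) = 1, [L:Q] is divisible by 6. Conversely L is generated over Q by √55 and ∛1168, so [L:Q] ≤ 2·3 = 6. Therefore [Q(√55, ∛1168) : Q] = 6.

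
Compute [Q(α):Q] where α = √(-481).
[Q(α):Q] = 2

[Q(α):Q] equals the degree of the minimal polynomial of α. Here α^2 = -481 and x^2 + 481 is irreducible (d = -481 is squarefree, ≠ 1, hence not a square), so deg(m_α) = 2. Thus [Q(α):Q] = 2.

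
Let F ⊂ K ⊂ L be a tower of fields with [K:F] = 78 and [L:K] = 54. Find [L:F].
[L:F] = 4212

The tower law says that for any tower of field extensions F ⊂ K ⊂ L with finite degrees, [L:F] = [L:K] · [K:F]. Here this gives [L:F] = 54 · 78 = 4212.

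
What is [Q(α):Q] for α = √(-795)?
[Q(α):Q] = 2

[Q(α):Q] equals the degree of the minimal polynomial of α. Here α^2 = -795 and x^2 + 795 is irreducible (d = -795 is squarefree, ≠ 1, hence not a square), so deg(m_α) = 2. Thus [Q(α):Q] = 2.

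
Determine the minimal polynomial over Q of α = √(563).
m_α(x) = x^2 - 563

α satisfies α^2 - 563 = 0, so x^2 - 563 annihilates α. Since d = 563 is squarefree and ≠ 1, it is not a perfect square in Q, so x^2 - 563 has no rational root and is therefore irreducible over Q (a degree-2 polynomial over a field is irreducible iff it has no root). Hence m_α(x) = x^2 - 563.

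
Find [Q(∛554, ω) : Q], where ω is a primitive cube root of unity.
[Q(∛554, ω) : Q] = 6

[Q(∛554):Q] = 3 (min poly x^3 - 554, irreducible since 554 is not a perfect cube). [Q(ω):Q] = 2 (min poly x^2 + x + 1). Since Q(∛554) ⊂ R and ω ∉ R, we have ω ∉ Q(∛554), so x^2 + x + 1 remains irreducible over Q(∛554) and [Q(∛554, ω) : Q(∛554)] = 2. By the tower law, [Q(∛554, ω) : Q] = 3 · 2 = 6. (In fact Q(∛554, ω) is the splitting field of x^3 - 554 over Q.)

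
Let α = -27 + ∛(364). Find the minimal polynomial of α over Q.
m_α(x) = x^3 + 81x^2 + 2187x + 19319

Set β = α + 27 = ∛(364), so β^3 = 364. Then (α + 27)^3 - 364 = 0, i.e. α is a root of g(x) = (x + 27)^3 - 364 = x^3 + 81x^2 + 2187x + 19319. Since g(x) = h(x + 27) where h(x) = x^3 - 364, and h is irreducible over Q (because 364 is not a perfect cube, so h has no rational root, and a monic cubic with no rational root is irreducible), g is also irreducible (irreducibility is preserved under the substitution x → x + 27). Hence m_α(x) = x^3 + 81x^2 + 2187x + 19319.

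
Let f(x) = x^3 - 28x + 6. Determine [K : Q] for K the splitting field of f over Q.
[K : Q] = 6

By the rational root test, any rational root of the monic integer polynomial f(x) = x^3 - 28x + 6 must be an integer dividing the constant term 6, i.e. one of ±{1, 2, 3, 6}. Evaluating: f(1) = -21, f(-1) = 33, f(2) = -42, f(-2) = 54, f(3) = -51, f(-3) = 63, f(6) = 54, f(-6) = -42; none is 0, so f has no rational root and is therefore irreducible over Q (a cubic with no linear factor over a field is irreducible). For an irreducible cubic, the Galois group is A_3 or S_3 according as the discriminant disc(f) = -4a^3 - 27b^2 = -4·(-28)^3 - 27·(6)^2 = 86836 is or is not a square in Q. Here disc(f) = 86836 is not a perfect square in Q, so the Galois group of f over Q is not contained in A_3 and must be all of S_3. The splitting field has degree |S_3| = 6 over Q, so [K : Q] = 6.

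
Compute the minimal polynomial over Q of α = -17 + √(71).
m_α(x) = x^2 + 34x + 218

From α + 17 = √(71), squaring gives (α + 17)^2 = 71, i.e. α^2 + 34α + 289 = 71, so α^2 + 34α + 218 = 0. The discriminant of x^2 + 34x + 218 is (34)^2 - 4·(218) = 1156 - 872 = 284, and 4·(71) is not a perfect square in Q since 71 is squarefree and ≠ 1. Hence x^2 + 34x + 218 is irreducible over Q and is the minimal polynomial of α.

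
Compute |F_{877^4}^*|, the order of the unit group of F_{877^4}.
|F_{877^4}^*| = 591559418640

F_{877^4} has 877^4 = 591559418641 elements; its multiplicative group consists of all nonzero elements, so |F_{877^4}^*| = 591559418641 - 1 = 591559418640. (It is cyclic since any finite subgroup of the multiplicative group of a field is cyclic.)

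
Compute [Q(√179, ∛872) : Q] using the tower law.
[Q(√179, ∛872) : Q] = 6

Let L = Q(√179, ∛872). Since Q(√179) ⊂ L and [Q(√179):Q] = 2, the tower law gives 2 | [L:Q]. Likewise Q(∛872) ⊂ L with [Q(∛872):Q] = 3 (because 872 is not a perfect cube), so 3 | [L:Q]. As gcd(2,3) = 1, [L:Q] is divisible by 6. Conversely L is generated over Q by √179 and ∛872, so [L:Q] ≤ 2·3 = 6. Therefore [Q(√179, ∛872) : Q] = 6.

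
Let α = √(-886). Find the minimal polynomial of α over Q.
m_α(x) = x^2 + 886

α satisfies α^2 + 886 = 0, so x^2 + 886 annihilates α. Since d = -886 is squarefree and ≠ 1, it is not a perfect square in Q, so x^2 + 886 has no rational root and is therefore irreducible over Q (a degree-2 polynomial over a field is irreducible iff it has no root). Hence m_α(x) = x^2 + 886.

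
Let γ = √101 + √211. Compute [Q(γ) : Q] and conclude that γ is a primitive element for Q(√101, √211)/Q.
[Q(γ) : Q] = 4 (equivalently, Q(γ) = Q(√101, √211))

Obviously Q(γ) ⊆ Q(√101, √211), and [Q(√101, √211):Q] = 4 (since 101, 211 are distinct squarefree integers > 1 with 21311 not a perfect square). To show equality we compute the minimal polynomial of γ. From γ = √101 + √211: γ^2 = 101 + 2√(21311) + 211 = 312 + 2√(21311), so γ^2 - 312 = 2√(21311); squaring, (γ^2 - 312)^2 = 4·21311, i.e. γ^4 - 624γ^2 + 97344 - 85244 = 0, i.e. γ^4 - 624γ^2 + 12100 = 0. So γ is a root of x^4 - 624x^2 + 12100. This polynomial is irreducible over Q: it has no rational root (each ±√101 ± √211 is irrational), and any factorization into two quadratics over Q would force √(21311) ∈ Q (pairing opposite roots) or √101, √211 ∈ Q (other pairings), all impossible. Hence [Q(γ):Q] = 4 = [Q(√101, √211):Q], so Q(γ) = Q(√101, √211).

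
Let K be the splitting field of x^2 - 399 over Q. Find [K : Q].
[K : Q] = 2

f(x) = x^2 - 399 factors as (x - √399)(x + √399). The splitting field is K = Q(√399). Since 399 is squarefree and > 1, it is not a perfect square, so x^2 - 399 is irreducible over Q and [Q(√399) : Q] = 2. Hence [K : Q] = 2.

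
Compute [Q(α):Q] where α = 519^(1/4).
[Q(α):Q] = 4

α is a root of x^4 - 519. By Eisenstein's criterion at the prime p = 3 (which divides the constant term 519 but p^2 = 9 does not, since 519 is squarefree), x^4 - 519 is irreducible over Q. Hence [Q(α):Q] = 4.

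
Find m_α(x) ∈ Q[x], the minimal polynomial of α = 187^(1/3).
m_α(x) = x^3 - 187

α satisfies α^3 = 187, so x^3 - 187 annihilates α. By the rational root test, a rational root p/q (in lowest terms) of x^3 - 187 would satisfy p^3 = 187 q^3, forcing q = 1 and p^3 = 187; but 187 is not a perfect cube, contradiction. A monic cubic over Q with no rational root is irreducible (any nontrivial factorization would include a linear factor). Hence x^3 - 187 is the minimal polynomial of α, and in particular [Q(α):Q] = 3.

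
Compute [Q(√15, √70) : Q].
[Q(√15, √70) : Q] = 4

[Q(√15):Q] = 2 (min poly x^2 - 15, irreducible since 15 is squarefree > 1). For the top step, suppose √70 ∈ Q(√15), say √70 = c + d√15 with c, d ∈ Q. Squaring: 70 = c^2 + 15d^2 + 2cd√15. Since √15 ∉ Q this forces 2cd = 0. If d = 0 then √70 = c ∈ Q, contradicting 70 squarefree > 1. If c = 0 then 70 = 15d^2, so 15·70 = (15d)^2 is a perfect square in Q — but 15·70 = 1050 is not a perfect square (since 15 and 70 are distinct squarefree integers). Contradiction. Hence √70 ∉ Q(√15), so x^2 - 70 stays irreducible over Q(√15) and [Q(√15, √70) : Q(√15)] = 2. By the tower law, [Q(√15, √70) : Q] = 2 · 2 = 4.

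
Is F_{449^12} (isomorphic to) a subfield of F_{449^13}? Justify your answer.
No: F_{449^12} is not a subfield of F_{449^13}

F_{p^m} embeds in F_{p^n} iff m | n. Here 12 ∤ 13 (since 13 = 1·12 + 1 with remainder 1 ≠ 0), so F_{449^12} is not a subfield of F_{449^13}. Equivalently: if it were, the tower law would give 12 = [F_{449^12}:F_449] dividing [F_{449^13}:F_449] = 13, contradiction.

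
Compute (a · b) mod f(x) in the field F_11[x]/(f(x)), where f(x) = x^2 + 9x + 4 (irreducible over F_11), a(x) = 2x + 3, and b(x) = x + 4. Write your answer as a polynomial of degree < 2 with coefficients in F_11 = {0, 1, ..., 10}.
a · b ≡ 4x + 4 (mod f(x))

Multiply in F_11[x]: a(x)·b(x) = (2x + 3)·(x + 4) = 2x^2 + 1. This has degree ≥ 2, so divide by f(x) over F_11: 2x^2 + 1 = (2)·(x^2 + 9x + 4) + (4x + 4). Hence a·b ≡ 4x + 4 (mod f). (F_11[x]/(f) is a field with 11^2 = 121 elements since f is irreducible of degree 2.)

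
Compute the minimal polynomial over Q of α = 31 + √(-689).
m_α(x) = x^2 - 62x + 1650

From α - 31 = √(-689), squaring gives (α - 31)^2 = -689, i.e. α^2 - 62α + 961 = -689, so α^2 - 62α + 1650 = 0. The discriminant of x^2 - 62x + 1650 is (-62)^2 - 4·(1650) = 3844 - 6600 = -2756, and 4·(-689) is not a perfect square in Q since -689 is squarefree and ≠ 1. Hence x^2 - 62x + 1650 is irreducible over Q and is the minimal polynomial of α.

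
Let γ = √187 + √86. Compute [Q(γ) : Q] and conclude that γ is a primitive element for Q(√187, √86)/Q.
[Q(γ) : Q] = 4 (equivalently, Q(γ) = Q(√187, √86))

Obviously Q(γ) ⊆ Q(√187, √86), and [Q(√187, √86):Q] = 4 (since 187, 86 are distinct squarefree integers > 1 with 16082 not a perfect square). To show equality we compute the minimal polynomial of γ. From γ = √187 + √86: γ^2 = 187 + 2√(16082) + 86 = 273 + 2√(16082), so γ^2 - 273 = 2√(16082); squaring, (γ^2 - 273)^2 = 4·16082, i.e. γ^4 - 546γ^2 + 74529 - 64328 = 0, i.e. γ^4 - 546γ^2 + 10201 = 0. So γ is a root of x^4 - 546x^2 + 10201. This polynomial is irreducible over Q: it has no rational root (each ±√187 ± √86 is irrational), and any factorization into two quadratics over Q would force √(16082) ∈ Q (pairing opposite roots) or √187, √86 ∈ Q (other pairings), all impossible. Hence [Q(γ):Q] = 4 = [Q(√187, √86):Q], so Q(γ) = Q(√187, √86).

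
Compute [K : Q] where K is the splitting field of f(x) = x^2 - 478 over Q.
[K : Q] = 2

f(x) = x^2 - 478 factors as (x - √478)(x + √478). The splitting field is K = Q(√478). Since 478 is squarefree and > 1, it is not a perfect square, so x^2 - 478 is irreducible over Q and [Q(√478) : Q] = 2. Hence [K : Q] = 2.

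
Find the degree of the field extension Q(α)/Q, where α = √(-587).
[Q(α):Q] = 2

[Q(α):Q] equals the degree of the minimal polynomial of α. Here α^2 = -587 and x^2 + 587 is irreducible (d = -587 is squarefree, ≠ 1, hence not a square), so deg(m_α) = 2. Thus [Q(α):Q] = 2.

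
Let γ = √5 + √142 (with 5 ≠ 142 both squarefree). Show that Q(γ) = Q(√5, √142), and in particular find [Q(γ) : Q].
[Q(γ) : Q] = 4 (equivalently, Q(γ) = Q(√5, √142))

Obviously Q(γ) ⊆ Q(√5, √142), and [Q(√5, √142):Q] = 4 (since 5, 142 are distinct squarefree integers > 1 with 710 not a perfect square). To show equality we compute the minimal polynomial of γ. From γ = √5 + √142: γ^2 = 5 + 2√(710) + 142 = 147 + 2√(710), so γ^2 - 147 = 2√(710); squaring, (γ^2 - 147)^2 = 4·710, i.e. γ^4 - 294γ^2 + 21609 - 2840 = 0, i.e. γ^4 - 294γ^2 + 18769 = 0. So γ is a root of x^4 - 294x^2 + 18769. This polynomial is irreducible over Q: it has no rational root (each ±√5 ± √142 is irrational), and any factorization into two quadratics over Q would force √(710) ∈ Q (pairing opposite roots) or √5, √142 ∈ Q (other pairings), all impossible. Hence [Q(γ):Q] = 4 = [Q(√5, √142):Q], so Q(γ) = Q(√5, √142).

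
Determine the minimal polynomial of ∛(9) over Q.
m_α(x) = x^3 - 9

α satisfies α^3 = 9, so x^3 - 9 annihilates α. By the rational root test, a rational root p/q (in lowest terms) of x^3 - 9 would satisfy p^3 = 9 q^3, forcing q = 1 and p^3 = 9; but 9 is not a perfect cube, contradiction. A monic cubic over Q with no rational root is irreducible (any nontrivial factorization would include a linear factor). Hence x^3 - 9 is the minimal polynomial of α, and in particular [Q(α):Q] = 3.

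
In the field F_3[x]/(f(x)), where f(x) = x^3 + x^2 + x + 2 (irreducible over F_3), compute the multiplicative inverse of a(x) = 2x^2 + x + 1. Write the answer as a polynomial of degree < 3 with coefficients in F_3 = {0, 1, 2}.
a(x)^(-1) ≡ 2x^2 (mod f(x))

Since f is irreducible over F_3, F_3[x]/(f) is a field and a(x) ≠ 0 has an inverse. Apply the extended Euclidean algorithm to f(x) and a(x) in F_3[x]: f(x) = (2x + 1)·a(x) + (x + 1);  a(x) = (2x + 2)·(x + 1) + (2). The last nonzero remainder is the constant 2 = gcd(f, a) in F_3. Back-substituting through the division chain expresses 2 = s(x)·a(x) + t(x)·f(x) with s(x) ≡ x^2 (mod f), so (x^2)·a(x) ≡ 2 (mod f). Multiplying by 2^(-1) ≡ 2 in F_3 gives a(x)^(-1) ≡ 2·(x^2) ≡ 2x^2 (mod f). Check: (2x^2 + x + 1)·(2x^2) = x^4 + 2x^3 + 2x^2 ≡ 1 (mod x^3 + x^2 + x + 2).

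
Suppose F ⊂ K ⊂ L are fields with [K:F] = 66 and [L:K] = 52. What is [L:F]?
[L:F] = 3432

The tower law says that for any tower of field extensions F ⊂ K ⊂ L with finite degrees, [L:F] = [L:K] · [K:F]. Here this gives [L:F] = 52 · 66 = 3432.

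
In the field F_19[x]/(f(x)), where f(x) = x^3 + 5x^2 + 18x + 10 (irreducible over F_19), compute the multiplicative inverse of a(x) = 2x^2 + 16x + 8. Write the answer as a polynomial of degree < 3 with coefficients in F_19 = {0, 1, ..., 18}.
a(x)^(-1) ≡ 3x + 10 (mod f(x))

Since f is irreducible over F_19, F_19[x]/(f) is a field and a(x) ≠ 0 has an inverse. Apply the extended Euclidean algorithm to f(x) and a(x) in F_19[x]: f(x) = (10x + 8)·a(x) + (3). The last nonzero remainder is the constant 3 = gcd(f, a) in F_19. Back-substituting through the division chain expresses 3 = s(x)·a(x) + t(x)·f(x) with s(x) ≡ 9x + 11 (mod f), so (9x + 11)·a(x) ≡ 3 (mod f). Multiplying by 3^(-1) ≡ 13 in F_19 gives a(x)^(-1) ≡ 13·(9x + 11) ≡ 3x + 10 (mod f). Check: (2x^2 + 16x + 8)·(3x + 10) = 6x^3 + 11x^2 + 13x + 4 ≡ 1 (mod x^3 + 5x^2 + 18x + 10).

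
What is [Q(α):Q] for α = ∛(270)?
[Q(α):Q] = 3

The minimal polynomial of α is x^3 - 270, irreducible over Q since 270 is not a perfect cube (so x^3 - 270 has no rational root). Hence [Q(α):Q] = deg(m_α) = 3.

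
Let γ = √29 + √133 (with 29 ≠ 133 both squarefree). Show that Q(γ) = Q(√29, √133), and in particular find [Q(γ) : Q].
[Q(γ) : Q] = 4 (equivalently, Q(γ) = Q(√29, √133))

Obviously Q(γ) ⊆ Q(√29, √133), and [Q(√29, √133):Q] = 4 (since 29, 133 are distinct squarefree integers > 1 with 3857 not a perfect square). To show equality we compute the minimal polynomial of γ. From γ = √29 + √133: γ^2 = 29 + 2√(3857) + 133 = 162 + 2√(3857), so γ^2 - 162 = 2√(3857); squaring, (γ^2 - 162)^2 = 4·3857, i.e. γ^4 - 324γ^2 + 26244 - 15428 = 0, i.e. γ^4 - 324γ^2 + 10816 = 0. So γ is a root of x^4 - 324x^2 + 10816. This polynomial is irreducible over Q: it has no rational root (each ±√29 ± √133 is irrational), and any factorization into two quadratics over Q would force √(3857) ∈ Q (pairing opposite roots) or √29, √133 ∈ Q (other pairings), all impossible. Hence [Q(γ):Q] = 4 = [Q(√29, √133):Q], so Q(γ) = Q(√29, √133).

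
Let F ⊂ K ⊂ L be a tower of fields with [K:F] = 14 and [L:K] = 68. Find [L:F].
[L:F] = 952

The tower law says that for any tower of field extensions F ⊂ K ⊂ L with finite degrees, [L:F] = [L:K] · [K:F]. Here this gives [L:F] = 68 · 14 = 952.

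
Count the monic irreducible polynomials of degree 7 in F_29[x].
There are 2464268040 monic irreducible polynomials of degree 7 over F_29

Each element of F_{29^7} that lies in no proper subfield is a root of exactly one monic irreducible of degree 7 over F_29, and each such polynomial has 7 distinct roots in F_{29^7}. By Möbius inversion the count is N_29(7) = (1/7) Σ_{d|7} μ(7/d) · 29^d = (1/7)(μ(7)·29^1 + μ(1)·29^7) = 17249876280/7 = 2464268040.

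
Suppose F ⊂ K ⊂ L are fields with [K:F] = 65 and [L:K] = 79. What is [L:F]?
[L:F] = 5135

The tower law says that for any tower of field extensions F ⊂ K ⊂ L with finite degrees, [L:F] = [L:K] · [K:F]. Here this gives [L:F] = 79 · 65 = 5135.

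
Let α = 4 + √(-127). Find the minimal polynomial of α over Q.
m_α(x) = x^2 - 8x + 143

From α - 4 = √(-127), squaring gives (α - 4)^2 = -127, i.e. α^2 - 8α + 16 = -127, so α^2 - 8α + 143 = 0. The discriminant of x^2 - 8x + 143 is (-8)^2 - 4·(143) = 64 - 572 = -508, and 4·(-127) is not a perfect square in Q since -127 is squarefree and ≠ 1. Hence x^2 - 8x + 143 is irreducible over Q and is the minimal polynomial of α.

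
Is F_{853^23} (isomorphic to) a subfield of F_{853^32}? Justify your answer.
No: F_{853^23} is not a subfield of F_{853^32}

F_{p^m} embeds in F_{p^n} iff m | n. Here 23 ∤ 32 (since 32 = 1·23 + 9 with remainder 9 ≠ 0), so F_{853^23} is not a subfield of F_{853^32}. Equivalently: if it were, the tower law would give 23 = [F_{853^23}:F_853] dividing [F_{853^32}:F_853] = 32, contradiction.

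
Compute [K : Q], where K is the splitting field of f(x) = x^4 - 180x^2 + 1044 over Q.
[K : Q] = 4

Solving the quadratic in x^2: x^2 = (180 ± √(180^2 - 4·1044))/2 = (180 ± √28224)/2 = (180 ± 168)/2, giving x^2 = 174 or x^2 = 6. So f(x) = (x^2 - 174)(x^2 - 6) and the roots of f are ±√174, ±√6. Hence the splitting field is K = Q(√174, √6). Since 174 and 6 are distinct squarefree integers > 1, their product 1044 is not a perfect square, so √6 ∉ Q(√174). By the tower law [K:Q] = [Q(√174,√6):Q(√174)] · [Q(√174):Q] = 2 · 2 = 4.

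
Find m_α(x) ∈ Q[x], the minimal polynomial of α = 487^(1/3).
m_α(x) = x^3 - 487

α satisfies α^3 = 487, so x^3 - 487 annihilates α. By the rational root test, a rational root p/q (in lowest terms) of x^3 - 487 would satisfy p^3 = 487 q^3, forcing q = 1 and p^3 = 487; but 487 is not a perfect cube, contradiction. A monic cubic over Q with no rational root is irreducible (any nontrivial factorization would include a linear factor). Hence x^3 - 487 is the minimal polynomial of α, and in particular [Q(α):Q] = 3.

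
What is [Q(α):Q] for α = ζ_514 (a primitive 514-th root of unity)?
[Q(α):Q] = 256

The minimal polynomial of ζ_514 over Q is the 514-th cyclotomic polynomial Φ_514(x), which is irreducible over Q and has degree φ(514) = 256. Hence [Q(α):Q] = φ(514) = 256.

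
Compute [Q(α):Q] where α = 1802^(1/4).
[Q(α):Q] = 4

α is a root of x^4 - 1802. By Eisenstein's criterion at the prime p = 2 (which divides the constant term 1802 but p^2 = 4 does not, since 1802 is squarefree), x^4 - 1802 is irreducible over Q. Hence [Q(α):Q] = 4.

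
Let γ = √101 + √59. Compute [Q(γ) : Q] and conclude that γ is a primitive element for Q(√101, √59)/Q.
[Q(γ) : Q] = 4 (equivalently, Q(γ) = Q(√101, √59))

Obviously Q(γ) ⊆ Q(√101, √59), and [Q(√101, √59):Q] = 4 (since 101, 59 are distinct squarefree integers > 1 with 5959 not a perfect square). To show equality we compute the minimal polynomial of γ. From γ = √101 + √59: γ^2 = 101 + 2√(5959) + 59 = 160 + 2√(5959), so γ^2 - 160 = 2√(5959); squaring, (γ^2 - 160)^2 = 4·5959, i.e. γ^4 - 320γ^2 + 25600 - 23836 = 0, i.e. γ^4 - 320γ^2 + 1764 = 0. So γ is a root of x^4 - 320x^2 + 1764. This polynomial is irreducible over Q: it has no rational root (each ±√101 ± √59 is irrational), and any factorization into two quadratics over Q would force √(5959) ∈ Q (pairing opposite roots) or √101, √59 ∈ Q (other pairings), all impossible. Hence [Q(γ):Q] = 4 = [Q(√101, √59):Q], so Q(γ) = Q(√101, √59).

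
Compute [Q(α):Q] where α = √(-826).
[Q(α):Q] = 2

[Q(α):Q] equals the degree of the minimal polynomial of α. Here α^2 = -826 and x^2 + 826 is irreducible (d = -826 is squarefree, ≠ 1, hence not a square), so deg(m_α) = 2. Thus [Q(α):Q] = 2.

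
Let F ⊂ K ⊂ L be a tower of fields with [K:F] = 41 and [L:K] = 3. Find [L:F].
[L:F] = 123

The tower law says that for any tower of field extensions F ⊂ K ⊂ L with finite degrees, [L:F] = [L:K] · [K:F]. Here this gives [L:F] = 3 · 41 = 123.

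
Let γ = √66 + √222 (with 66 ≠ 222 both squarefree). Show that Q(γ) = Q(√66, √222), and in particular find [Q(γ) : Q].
[Q(γ) : Q] = 4 (equivalently, Q(γ) = Q(√66, √222))

Obviously Q(γ) ⊆ Q(√66, √222), and [Q(√66, √222):Q] = 4 (since 66, 222 are distinct squarefree integers > 1 with 14652 not a perfect square). To show equality we compute the minimal polynomial of γ. From γ = √66 + √222: γ^2 = 66 + 2√(14652) + 222 = 288 + 2√(14652), so γ^2 - 288 = 2√(14652); squaring, (γ^2 - 288)^2 = 4·14652, i.e. γ^4 - 576γ^2 + 82944 - 58608 = 0, i.e. γ^4 - 576γ^2 + 24336 = 0. So γ is a root of x^4 - 576x^2 + 24336. This polynomial is irreducible over Q: it has no rational root (each ±√66 ± √222 is irrational), and any factorization into two quadratics over Q would force √(14652) ∈ Q (pairing opposite roots) or √66, √222 ∈ Q (other pairings), all impossible. Hence [Q(γ):Q] = 4 = [Q(√66, √222):Q], so Q(γ) = Q(√66, √222).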